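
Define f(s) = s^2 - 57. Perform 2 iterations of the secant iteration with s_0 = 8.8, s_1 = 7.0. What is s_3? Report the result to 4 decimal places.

f(8.8) = 20.440000, f(7.0) = -8.000000
s_2 = 7.000000 − (-8.000000)·(7.000000 − 8.800000) / (-8.000000 − 20.440000) = 7.000000 − (14.400000)/(-28.440000) = 7.506329
f(7.506329) = -0.655023
s_3 = 7.506329 − (-0.655023)·(7.506329 − 7.000000) / (-0.655023 − (-8.000000)) = 7.506329 − (-0.331657)/(7.344977) = 7.551483

7.5515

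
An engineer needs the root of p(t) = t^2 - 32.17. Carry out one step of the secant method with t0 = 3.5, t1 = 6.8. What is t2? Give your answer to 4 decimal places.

p(3.5) = -19.920000, p(6.8) = 14.070000
t2 = 6.800000 − 14.070000·(6.800000 − 3.500000) / (14.070000 − (-19.920000)) = 6.800000 − (46.431000)/(33.990000) = 5.433981

5.4340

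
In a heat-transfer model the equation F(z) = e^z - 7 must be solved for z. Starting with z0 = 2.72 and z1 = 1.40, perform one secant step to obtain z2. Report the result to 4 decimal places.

1.7494

F(2.72) = 8.180322, F(1.40) = -2.944800
z2 = 1.400000 − (-2.944800)·(1.400000 − 2.720000) / (-2.944800 − 8.180322) = 1.400000 − (3.887136)/(-11.125122) = 1.749402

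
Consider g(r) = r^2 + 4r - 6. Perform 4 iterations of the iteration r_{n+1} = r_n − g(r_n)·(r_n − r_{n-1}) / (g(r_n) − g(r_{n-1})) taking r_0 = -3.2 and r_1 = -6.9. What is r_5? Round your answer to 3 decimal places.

-5.162

g(-3.2) = -8.56000, g(-6.9) = 14.01000
r_2 = -6.90000 − 14.01000·(-6.90000 − (-3.20000)) / (14.01000 − (-8.56000)) = -6.90000 − (-51.83700)/(22.57000) = -4.60328
g(-4.60328) = -3.22294
r_3 = -4.60328 − (-3.22294)·(-4.60328 − (-6.90000)) / (-3.22294 − 14.01000) = -4.60328 − (-7.40220)/(-17.23294) = -5.03282
g(-5.03282) = -0.80203
r_4 = -5.03282 − (-0.80203)·(-5.03282 − (-4.60328)) / (-0.80203 − (-3.22294)) = -5.03282 − (0.34450)/(2.42091) = -5.17512
g(-5.17512) = 0.08137
r_5 = -5.17512 − 0.08137·(-5.17512 − (-5.03282)) / (0.08137 − (-0.80203)) = -5.17512 − (-0.01158)/(0.88340) = -5.16201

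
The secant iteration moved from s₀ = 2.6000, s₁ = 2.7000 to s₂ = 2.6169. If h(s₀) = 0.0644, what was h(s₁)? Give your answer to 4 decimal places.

The secant line through (2.6000, 0.0644) and (2.7000, h(s₁)) crosses zero at s₂ = 2.6169.
So (2.6000, 0.0644), (2.7000, h(s₁)), (2.6169, 0) are collinear:
h(s₁) = 0.0644 · (2.7000 − 2.6169) / (2.6000 − 2.6169) = 0.0644 · (0.083100)/(-0.016900) = -0.316665

-0.3167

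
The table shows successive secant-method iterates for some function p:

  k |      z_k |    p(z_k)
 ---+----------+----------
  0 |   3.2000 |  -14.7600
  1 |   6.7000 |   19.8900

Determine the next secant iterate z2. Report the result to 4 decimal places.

z2 = 6.7000 − 19.8900·(6.7000 − 3.2000) / (19.8900 − (-14.7600))
   = 6.7000 − (69.615000)/(34.650000) = 4.690909

4.6909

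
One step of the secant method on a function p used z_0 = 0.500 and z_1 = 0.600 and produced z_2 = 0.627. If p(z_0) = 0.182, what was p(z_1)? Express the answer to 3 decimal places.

0.039

The secant line through (0.500, 0.182) and (0.600, p(z_1)) crosses zero at z_2 = 0.627.
So (0.500, 0.182), (0.600, p(z_1)), (0.627, 0) are collinear:
p(z_1) = 0.182 · (0.600 − 0.627) / (0.500 − 0.627) = 0.182 · (-0.02700)/(-0.12700) = 0.03869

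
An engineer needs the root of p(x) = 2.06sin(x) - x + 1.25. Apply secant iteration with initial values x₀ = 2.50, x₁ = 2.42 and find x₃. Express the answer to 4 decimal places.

p(2.50) = -0.017147, p(2.42) = 0.190797
x₂ = 2.420000 − 0.190797·(2.420000 − 2.500000) / (0.190797 − (-0.017147)) = 2.420000 − (-0.015264)/(0.207945) = 2.493403
p(2.493403) = 0.000310
x₃ = 2.493403 − 0.000310·(2.493403 − 2.420000) / (0.000310 − 0.190797) = 2.493403 − (0.000023)/(-0.190487) = 2.493522

2.4935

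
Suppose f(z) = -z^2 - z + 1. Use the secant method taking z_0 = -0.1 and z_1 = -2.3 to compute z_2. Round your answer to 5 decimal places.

-0.87857

f(-0.1) = 1.0900000, f(-2.3) = -1.9900000
z_2 = -2.3000000 − (-1.9900000)·(-2.3000000 − (-0.1000000)) / (-1.9900000 − 1.0900000) = -2.3000000 − (4.3780000)/(-3.0800000) = -0.8785714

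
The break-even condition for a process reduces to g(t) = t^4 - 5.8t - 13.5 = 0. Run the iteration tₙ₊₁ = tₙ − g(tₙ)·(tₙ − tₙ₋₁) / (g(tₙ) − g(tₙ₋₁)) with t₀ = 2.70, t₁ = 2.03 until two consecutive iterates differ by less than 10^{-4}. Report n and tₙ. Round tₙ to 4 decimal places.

n = 6, tₙ = 2.2728

g(2.70) = 23.984100, g(2.03) = -8.292183
t₂ = 2.030000 − (-8.292183)·(-0.670000)/(-32.276283) = 2.202131;  |Δ| = 0.172131
g(2.202131) = -2.755848
t₃ = 2.202131 − (-2.755848)·(0.172131)/(5.536335) = 2.287814;  |Δ| = 0.085683
g(2.287814) = 0.626413
t₄ = 2.287814 − 0.626413·(0.085683)/(3.382261) = 2.271945;  |Δ| = 0.015869
g(2.271945) = -0.033772
t₅ = 2.271945 − (-0.033772)·(-0.015869)/(-0.660185) = 2.272757;  |Δ| = 0.000812
g(2.272757) = -0.000380
t₆ = 2.272757 − (-0.000380)·(0.000812)/(0.033392) = 2.272766;  |Δ| = 0.000009
|t₆ − t₅| = 0.000009 < 10^{-4}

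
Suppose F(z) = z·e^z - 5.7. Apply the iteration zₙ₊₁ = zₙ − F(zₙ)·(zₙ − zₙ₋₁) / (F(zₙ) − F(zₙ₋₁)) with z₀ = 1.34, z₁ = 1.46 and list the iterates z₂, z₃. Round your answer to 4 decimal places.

F(1.34) = -0.582482, F(1.46) = 0.586701
z₂ = 1.460000 − 0.586701·(1.460000 − 1.340000) / (0.586701 − (-0.582482)) = 1.460000 − (0.070404)/(1.169183) = 1.399783
F(1.399783) = -0.024827
z₃ = 1.399783 − (-0.024827)·(1.399783 − 1.460000) / (-0.024827 − 0.586701) = 1.399783 − (0.001495)/(-0.611528) = 1.402228

1.3998, 1.4022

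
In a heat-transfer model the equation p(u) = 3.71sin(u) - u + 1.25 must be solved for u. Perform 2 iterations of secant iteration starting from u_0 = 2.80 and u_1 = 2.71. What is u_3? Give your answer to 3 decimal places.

2.731

p(2.80) = -0.30719, p(2.71) = 0.09196
u_2 = 2.71000 − 0.09196·(2.71000 − 2.80000) / (0.09196 − (-0.30719)) = 2.71000 − (-0.00828)/(0.39915) = 2.73073
p(2.73073) = 0.00102
u_3 = 2.73073 − 0.00102·(2.73073 − 2.71000) / (0.00102 − 0.09196) = 2.73073 − (0.00002)/(-0.09094) = 2.73097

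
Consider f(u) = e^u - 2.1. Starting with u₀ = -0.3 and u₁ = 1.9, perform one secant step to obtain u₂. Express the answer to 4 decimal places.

f(-0.3) = -1.359182, f(1.9) = 4.585894
u₂ = 1.900000 − 4.585894·(1.900000 − (-0.300000)) / (4.585894 − (-1.359182)) = 1.900000 − (10.088968)/(5.945076) = 0.202971

0.2030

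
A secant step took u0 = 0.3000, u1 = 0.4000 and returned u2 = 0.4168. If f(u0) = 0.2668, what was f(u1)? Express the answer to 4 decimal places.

The secant line through (0.3000, 0.2668) and (0.4000, f(u1)) crosses zero at u2 = 0.4168.
So (0.3000, 0.2668), (0.4000, f(u1)), (0.4168, 0) are collinear:
f(u1) = 0.2668 · (0.4000 − 0.4168) / (0.3000 − 0.4168) = 0.2668 · (-0.016800)/(-0.116800) = 0.038375

0.0384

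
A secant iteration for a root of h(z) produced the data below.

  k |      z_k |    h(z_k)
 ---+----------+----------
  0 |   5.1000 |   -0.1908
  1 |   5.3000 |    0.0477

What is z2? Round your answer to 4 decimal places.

5.2600

z2 = 5.3000 − 0.0477·(5.3000 − 5.1000) / (0.0477 − (-0.1908))
   = 5.3000 − (0.009540)/(0.238500) = 5.260000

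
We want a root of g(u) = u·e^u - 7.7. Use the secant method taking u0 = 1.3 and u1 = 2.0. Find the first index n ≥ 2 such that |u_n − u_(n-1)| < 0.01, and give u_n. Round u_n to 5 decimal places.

n = 5, u_n = 1.58231

g(1.3) = -2.9299143, g(2.0) = 7.0781122
u2 = 2.0000000 − 7.0781122·(0.7000000)/(10.0080265) = 1.5049295;  |Δ| = 0.4950705
g(1.5049295) = -0.9220440
u3 = 1.5049295 − (-0.9220440)·(-0.4950705)/(-8.0001562) = 1.5619880;  |Δ| = 0.0570585
g(1.5619880) = -0.2519864
u4 = 1.5619880 − (-0.2519864)·(0.0570585)/(0.6700576) = 1.5834458;  |Δ| = 0.0214578
g(1.5834458) = 0.0140948
u5 = 1.5834458 − 0.0140948·(0.0214578)/(0.2660812) = 1.5823091;  |Δ| = 0.0011367
|u5 − u4| = 0.0011367 < 0.01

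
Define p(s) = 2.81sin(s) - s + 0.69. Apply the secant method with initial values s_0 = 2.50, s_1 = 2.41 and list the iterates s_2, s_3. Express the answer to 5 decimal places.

p(2.50) = -0.1282933, p(2.41) = 0.1572362
s_2 = 2.4100000 − 0.1572362·(2.4100000 − 2.5000000) / (0.1572362 − (-0.1282933)) = 2.4100000 − (-0.0141513)/(0.2855295) = 2.4595615
p(2.4595615) = 0.0017814
s_3 = 2.4595615 − 0.0017814·(2.4595615 − 2.4100000) / (0.0017814 − 0.1572362) = 2.4595615 − (0.0000883)/(-0.1554548) = 2.4601294

2.45956, 2.46013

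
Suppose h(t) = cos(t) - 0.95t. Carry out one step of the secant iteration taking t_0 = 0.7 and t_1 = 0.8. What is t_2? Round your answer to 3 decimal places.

h(0.7) = 0.09984, h(0.8) = -0.06329
t_2 = 0.80000 − (-0.06329)·(0.80000 − 0.70000) / (-0.06329 − 0.09984) = 0.80000 − (-0.00633)/(-0.16314) = 0.76120

0.761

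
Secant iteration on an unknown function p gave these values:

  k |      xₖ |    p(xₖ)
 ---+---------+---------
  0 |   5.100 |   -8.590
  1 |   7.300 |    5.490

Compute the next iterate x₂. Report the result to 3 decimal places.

x₂ = 7.300 − 5.490·(7.300 − 5.100) / (5.490 − (-8.590))
   = 7.300 − (12.07800)/(14.08000) = 6.44219

6.442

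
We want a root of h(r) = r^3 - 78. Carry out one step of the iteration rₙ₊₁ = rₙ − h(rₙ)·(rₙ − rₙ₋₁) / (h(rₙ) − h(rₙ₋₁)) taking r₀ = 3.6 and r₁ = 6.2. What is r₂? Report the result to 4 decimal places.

4.0252

h(3.6) = -31.344000, h(6.2) = 160.328000
r₂ = 6.200000 − 160.328000·(6.200000 − 3.600000) / (160.328000 − (-31.344000)) = 6.200000 − (416.852800)/(191.672000) = 4.025176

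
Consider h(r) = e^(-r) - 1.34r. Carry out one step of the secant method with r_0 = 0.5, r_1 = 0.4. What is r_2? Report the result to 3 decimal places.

0.468

h(0.5) = -0.06347, h(0.4) = 0.13432
r_2 = 0.40000 − 0.13432·(0.40000 − 0.50000) / (0.13432 − (-0.06347)) = 0.40000 − (-0.01343)/(0.19779) = 0.46791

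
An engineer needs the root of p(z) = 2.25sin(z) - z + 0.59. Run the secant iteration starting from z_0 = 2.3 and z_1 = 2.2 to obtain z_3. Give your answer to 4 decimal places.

p(2.3) = -0.032163, p(2.2) = 0.209117
z_2 = 2.200000 − 0.209117·(2.200000 − 2.300000) / (0.209117 − (-0.032163)) = 2.200000 − (-0.020912)/(0.241280) = 2.286670
p(2.286670) = 0.001001
z_3 = 2.286670 − 0.001001·(2.286670 − 2.200000) / (0.001001 − 0.209117) = 2.286670 − (0.000087)/(-0.208116) = 2.287087

2.2871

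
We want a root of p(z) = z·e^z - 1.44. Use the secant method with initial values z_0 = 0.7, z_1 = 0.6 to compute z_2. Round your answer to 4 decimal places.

p(0.7) = -0.030373, p(0.6) = -0.346729
z_2 = 0.600000 − (-0.346729)·(0.600000 − 0.700000) / (-0.346729 − (-0.030373)) = 0.600000 − (0.034673)/(-0.316356) = 0.709601

0.7096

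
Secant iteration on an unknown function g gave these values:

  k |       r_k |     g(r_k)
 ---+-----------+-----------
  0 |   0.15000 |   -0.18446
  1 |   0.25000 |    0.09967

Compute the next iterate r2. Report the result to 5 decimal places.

0.21492

r2 = 0.25000 − 0.09967·(0.25000 − 0.15000) / (0.09967 − (-0.18446))
   = 0.25000 − (0.0099670)/(0.2841300) = 0.2149210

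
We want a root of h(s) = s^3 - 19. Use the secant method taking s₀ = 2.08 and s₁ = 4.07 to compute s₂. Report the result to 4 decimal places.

h(2.08) = -10.001088, h(4.07) = 48.419143
s₂ = 4.070000 − 48.419143·(4.070000 − 2.080000) / (48.419143 − (-10.001088)) = 4.070000 − (96.354095)/(58.420231) = 2.420672

2.4207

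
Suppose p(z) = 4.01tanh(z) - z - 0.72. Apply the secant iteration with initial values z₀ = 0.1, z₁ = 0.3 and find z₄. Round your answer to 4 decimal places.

p(0.1) = -0.420331, p(0.3) = 0.148164
z₂ = 0.300000 − 0.148164·(0.300000 − 0.100000) / (0.148164 − (-0.420331)) = 0.300000 − (0.029633)/(0.568495) = 0.247875
p(0.247875) = 0.006235
z₃ = 0.247875 − 0.006235·(0.247875 − 0.300000) / (0.006235 − 0.148164) = 0.247875 − (-0.000325)/(-0.141929) = 0.245585
p(0.245585) = -0.000120
z₄ = 0.245585 − (-0.000120)·(0.245585 − 0.247875) / (-0.000120 − 0.006235) = 0.245585 − (0.000000)/(-0.006355) = 0.245629

0.2456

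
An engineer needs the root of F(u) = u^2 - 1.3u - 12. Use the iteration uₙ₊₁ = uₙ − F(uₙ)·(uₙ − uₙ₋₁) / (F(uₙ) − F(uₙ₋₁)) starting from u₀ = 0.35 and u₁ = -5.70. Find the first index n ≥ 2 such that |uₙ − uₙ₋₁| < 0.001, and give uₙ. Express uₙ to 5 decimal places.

F(0.35) = -12.3325000, F(-5.70) = 27.9000000
u₂ = -5.7000000 − 27.9000000·(-6.0500000)/(40.2325000) = -1.5045113;  |Δ| = 4.1954887
F(-1.5045113) = -7.7805812
u₃ = -1.5045113 − (-7.7805812)·(4.1954887)/(-35.6805812) = -2.4193882;  |Δ| = 0.9148769
F(-2.4193882) = -3.0013560
u₄ = -2.4193882 − (-3.0013560)·(-0.9148769)/(4.7792251) = -2.9939314;  |Δ| = 0.5745432
F(-2.9939314) = 0.8557363
u₅ = -2.9939314 − 0.8557363·(-0.5745432)/(3.8570923) = -2.8664630;  |Δ| = 0.1274684
F(-2.8664630) = -0.0569879
u₆ = -2.8664630 − (-0.0569879)·(0.1274684)/(-0.9127242) = -2.8744218;  |Δ| = 0.0079588
F(-2.8744218) = -0.0009511
u₇ = -2.8744218 − (-0.0009511)·(-0.0079588)/(0.0560368) = -2.8745569;  |Δ| = 0.0001351
|u₇ − u₆| = 0.0001351 < 0.001

n = 7, uₙ = -2.87456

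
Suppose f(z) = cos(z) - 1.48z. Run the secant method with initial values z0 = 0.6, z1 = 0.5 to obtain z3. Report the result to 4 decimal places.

f(0.6) = -0.062664, f(0.5) = 0.137583
z2 = 0.500000 − 0.137583·(0.500000 − 0.600000) / (0.137583 − (-0.062664)) = 0.500000 − (-0.013758)/(0.200247) = 0.568706
f(0.568706) = 0.000913
z3 = 0.568706 − 0.000913·(0.568706 − 0.500000) / (0.000913 − 0.137583) = 0.568706 − (0.000063)/(-0.136670) = 0.569165

0.5692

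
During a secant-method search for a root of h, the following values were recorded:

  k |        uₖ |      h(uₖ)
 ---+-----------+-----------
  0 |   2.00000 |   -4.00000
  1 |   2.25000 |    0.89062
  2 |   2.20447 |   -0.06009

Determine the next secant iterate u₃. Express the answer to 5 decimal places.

2.20735

u₃ = 2.20447 − (-0.06009)·(2.20447 − 2.25000) / (-0.06009 − 0.89062)
   = 2.20447 − (0.0027359)/(-0.9507100) = 2.2073477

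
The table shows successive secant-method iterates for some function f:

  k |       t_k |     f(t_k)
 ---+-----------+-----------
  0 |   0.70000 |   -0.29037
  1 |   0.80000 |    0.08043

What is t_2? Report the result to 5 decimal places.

0.77831

t_2 = 0.80000 − 0.08043·(0.80000 − 0.70000) / (0.08043 − (-0.29037))
   = 0.80000 − (0.0080430)/(0.3708000) = 0.7783091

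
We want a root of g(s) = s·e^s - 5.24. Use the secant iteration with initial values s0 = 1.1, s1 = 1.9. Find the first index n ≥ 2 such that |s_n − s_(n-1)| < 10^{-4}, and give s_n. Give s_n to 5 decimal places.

g(1.1) = -1.9354174, g(1.9) = 7.4631994
s2 = 1.9000000 − 7.4631994·(0.8000000)/(9.3986168) = 1.2647406;  |Δ| = 0.6352594
g(1.2647406) = -0.7600689
s3 = 1.2647406 − (-0.7600689)·(-0.6352594)/(-8.2232683) = 1.3234570;  |Δ| = 0.0587164
g(1.3234570) = -0.2685859
s4 = 1.3234570 − (-0.2685859)·(0.0587164)/(0.4914830) = 1.3555444;  |Δ| = 0.0320874
g(1.3555444) = 0.0179835
s5 = 1.3555444 − 0.0179835·(0.0320874)/(0.2865695) = 1.3535308;  |Δ| = 0.0020136
g(1.3535308) = -0.0003883
s6 = 1.3535308 − (-0.0003883)·(-0.0020136)/(-0.0183719) = 1.3535734;  |Δ| = 0.0000426
|s6 − s5| = 0.0000426 < 10^{-4}

n = 6, s_n = 1.35357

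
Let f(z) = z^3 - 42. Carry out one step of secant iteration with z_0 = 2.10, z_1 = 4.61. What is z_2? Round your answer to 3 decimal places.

3.026

f(2.10) = -32.73900, f(4.61) = 55.97218
z_2 = 4.61000 − 55.97218·(4.61000 − 2.10000) / (55.97218 − (-32.73900)) = 4.61000 − (140.49017)/(88.71118) = 3.02632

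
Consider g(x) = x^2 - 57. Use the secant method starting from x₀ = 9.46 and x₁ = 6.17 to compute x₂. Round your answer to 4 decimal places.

g(9.46) = 32.491600, g(6.17) = -18.931100
x₂ = 6.170000 − (-18.931100)·(6.170000 − 9.460000) / (-18.931100 − 32.491600) = 6.170000 − (62.283319)/(-51.422700) = 7.381203

7.3812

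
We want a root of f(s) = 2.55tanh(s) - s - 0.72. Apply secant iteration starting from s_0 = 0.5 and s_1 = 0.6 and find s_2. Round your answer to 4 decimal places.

0.5457

f(0.5) = -0.041601, f(0.6) = 0.049476
s_2 = 0.600000 − 0.049476·(0.600000 − 0.500000) / (0.049476 − (-0.041601)) = 0.600000 − (0.004948)/(0.091078) = 0.545677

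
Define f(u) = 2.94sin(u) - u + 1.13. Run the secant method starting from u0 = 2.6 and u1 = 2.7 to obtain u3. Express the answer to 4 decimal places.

2.6129

f(2.6) = 0.045574, f(2.7) = -0.313503
u2 = 2.700000 − (-0.313503)·(2.700000 − 2.600000) / (-0.313503 − 0.045574) = 2.700000 − (-0.031350)/(-0.359077) = 2.612692
f(2.612692) = 0.000787
u3 = 2.612692 − 0.000787·(2.612692 − 2.700000) / (0.000787 − (-0.313503)) = 2.612692 − (-0.000069)/(0.314290) = 2.612910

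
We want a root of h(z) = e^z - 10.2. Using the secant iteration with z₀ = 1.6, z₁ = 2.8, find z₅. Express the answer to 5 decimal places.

2.32232

h(1.6) = -5.2469676, h(2.8) = 6.2446468
z₂ = 2.8000000 − 6.2446468·(2.8000000 − 1.6000000) / (6.2446468 − (-5.2469676)) = 2.8000000 − (7.4935761)/(11.4916143) = 2.1479092
h(2.1479092) = -1.6330722
z₃ = 2.1479092 − (-1.6330722)·(2.1479092 − 2.8000000) / (-1.6330722 − 6.2446468) = 2.1479092 − (1.0649114)/(-7.8777189) = 2.2830894
h(2.2830894) = -0.3930693
z₄ = 2.2830894 − (-0.3930693)·(2.2830894 − 2.1479092) / (-0.3930693 − (-1.6330722)) = 2.2830894 − (-0.0531352)/(1.2400029) = 2.3259402
h(2.3259402) = 0.0362997
z₅ = 2.3259402 − 0.0362997·(2.3259402 − 2.2830894) / (0.0362997 − (-0.3930693)) = 2.3259402 − (0.0015555)/(0.4293689) = 2.3223175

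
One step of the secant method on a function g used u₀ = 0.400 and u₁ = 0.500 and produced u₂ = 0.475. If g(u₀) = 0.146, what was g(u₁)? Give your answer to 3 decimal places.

The secant line through (0.400, 0.146) and (0.500, g(u₁)) crosses zero at u₂ = 0.475.
So (0.400, 0.146), (0.500, g(u₁)), (0.475, 0) are collinear:
g(u₁) = 0.146 · (0.500 − 0.475) / (0.400 − 0.475) = 0.146 · (0.02500)/(-0.07500) = -0.04867

-0.049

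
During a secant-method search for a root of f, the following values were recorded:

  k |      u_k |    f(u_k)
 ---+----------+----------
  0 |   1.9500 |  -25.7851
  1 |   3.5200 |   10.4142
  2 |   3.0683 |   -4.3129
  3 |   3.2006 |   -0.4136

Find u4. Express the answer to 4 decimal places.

3.2146

u4 = 3.2006 − (-0.4136)·(3.2006 − 3.0683) / (-0.4136 − (-4.3129))
   = 3.2006 − (-0.054719)/(3.899300) = 3.214633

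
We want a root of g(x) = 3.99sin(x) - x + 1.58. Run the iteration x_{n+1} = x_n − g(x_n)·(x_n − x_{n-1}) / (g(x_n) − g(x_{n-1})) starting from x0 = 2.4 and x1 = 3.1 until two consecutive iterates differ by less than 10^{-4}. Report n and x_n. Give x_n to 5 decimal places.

n = 5, x_n = 2.82442

g(2.4) = 1.8750981, g(3.1) = -1.3540932
x2 = 3.1000000 − (-1.3540932)·(0.7000000)/(-3.2291912) = 2.8064698;  |Δ| = 0.2935302
g(2.8064698) = 0.0857822
x3 = 2.8064698 − 0.0857822·(-0.2935302)/(1.4398754) = 2.8239572;  |Δ| = 0.0174874
g(2.8239572) = 0.0022044
x4 = 2.8239572 − 0.0022044·(0.0174874)/(-0.0835778) = 2.8244184;  |Δ| = 0.0004612
g(2.8244184) = -0.0000052
x5 = 2.8244184 − (-0.0000052)·(0.0004612)/(-0.0022096) = 2.8244173;  |Δ| = 0.0000011
|x5 − x4| = 0.0000011 < 10^{-4}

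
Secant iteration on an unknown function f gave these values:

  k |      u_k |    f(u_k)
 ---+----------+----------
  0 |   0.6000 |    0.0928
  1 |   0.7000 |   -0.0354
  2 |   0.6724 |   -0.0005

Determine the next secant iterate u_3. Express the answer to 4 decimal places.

0.6720

u_3 = 0.6724 − (-0.0005)·(0.6724 − 0.7000) / (-0.0005 − (-0.0354))
   = 0.6724 − (0.000014)/(0.034900) = 0.672005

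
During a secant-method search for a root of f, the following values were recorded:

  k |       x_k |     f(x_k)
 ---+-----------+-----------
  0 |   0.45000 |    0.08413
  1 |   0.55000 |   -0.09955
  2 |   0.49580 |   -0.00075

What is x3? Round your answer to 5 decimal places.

0.49539

x3 = 0.49580 − (-0.00075)·(0.49580 − 0.55000) / (-0.00075 − (-0.09955))
   = 0.49580 − (0.0000407)/(0.0988000) = 0.4953886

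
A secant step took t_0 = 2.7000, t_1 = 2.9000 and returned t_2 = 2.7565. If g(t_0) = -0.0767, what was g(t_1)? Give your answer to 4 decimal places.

The secant line through (2.7000, -0.0767) and (2.9000, g(t_1)) crosses zero at t_2 = 2.7565.
So (2.7000, -0.0767), (2.9000, g(t_1)), (2.7565, 0) are collinear:
g(t_1) = -0.0767 · (2.9000 − 2.7565) / (2.7000 − 2.7565) = -0.0767 · (0.143500)/(-0.056500) = 0.194804

0.1948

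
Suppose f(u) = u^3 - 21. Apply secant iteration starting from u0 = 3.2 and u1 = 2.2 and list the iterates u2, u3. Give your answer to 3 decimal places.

f(3.2) = 11.76800, f(2.2) = -10.35200
u2 = 2.20000 − (-10.35200)·(2.20000 − 3.20000) / (-10.35200 − 11.76800) = 2.20000 − (10.35200)/(-22.12000) = 2.66799
f(2.66799) = -2.00873
u3 = 2.66799 − (-2.00873)·(2.66799 − 2.20000) / (-2.00873 − (-10.35200)) = 2.66799 − (-0.94007)/(8.34327) = 2.78067

2.668, 2.781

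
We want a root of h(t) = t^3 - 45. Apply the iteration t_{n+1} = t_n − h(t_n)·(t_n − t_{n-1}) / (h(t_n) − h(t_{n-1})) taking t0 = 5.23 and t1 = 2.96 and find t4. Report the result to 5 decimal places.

3.55392

h(5.23) = 98.0556670, h(2.96) = -19.0656640
t2 = 2.9600000 − (-19.0656640)·(2.9600000 − 5.2300000) / (-19.0656640 − 98.0556670) = 2.9600000 − (43.2790573)/(-117.1213310) = 3.3295233
h(3.3295233) = -8.0898199
t3 = 3.3295233 − (-8.0898199)·(3.3295233 − 2.9600000) / (-8.0898199 − (-19.0656640)) = 3.3295233 − (-2.9893767)/(10.9758441) = 3.6018829
h(3.6018829) = 1.7292451
t4 = 3.6018829 − 1.7292451·(3.6018829 − 3.3295233) / (1.7292451 − (-8.0898199)) = 3.6018829 − (0.4709765)/(9.8190651) = 3.5539174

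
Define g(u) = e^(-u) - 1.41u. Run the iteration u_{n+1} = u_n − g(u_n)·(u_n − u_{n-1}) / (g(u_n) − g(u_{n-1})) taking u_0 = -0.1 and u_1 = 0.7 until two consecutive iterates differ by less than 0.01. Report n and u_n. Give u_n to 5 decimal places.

g(-0.1) = 1.2461709, g(0.7) = -0.4904147
u_2 = 0.7000000 − (-0.4904147)·(0.8000000)/(-1.7365856) = 0.4740787;  |Δ| = 0.2259213
g(0.4740787) = -0.0459926
u_3 = 0.4740787 − (-0.0459926)·(-0.2259213)/(0.4444221) = 0.4506984;  |Δ| = 0.0233803
g(0.4506984) = 0.0016983
u_4 = 0.4506984 − 0.0016983·(-0.0233803)/(0.0476909) = 0.4515310;  |Δ| = 0.0008326
|u_4 − u_3| = 0.0008326 < 0.01

n = 4, u_n = 0.45153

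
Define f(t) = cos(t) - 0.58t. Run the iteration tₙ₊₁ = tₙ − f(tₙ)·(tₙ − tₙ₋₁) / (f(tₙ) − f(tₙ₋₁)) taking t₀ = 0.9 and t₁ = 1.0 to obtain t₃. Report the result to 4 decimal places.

f(0.9) = 0.099610, f(1.0) = -0.039698
t₂ = 1.000000 − (-0.039698)·(1.000000 − 0.900000) / (-0.039698 − 0.099610) = 1.000000 − (-0.003970)/(-0.139308) = 0.971504
f(0.971504) = 0.000587
t₃ = 0.971504 − 0.000587·(0.971504 − 1.000000) / (0.000587 − (-0.039698)) = 0.971504 − (-0.000017)/(0.040284) = 0.971918

0.9719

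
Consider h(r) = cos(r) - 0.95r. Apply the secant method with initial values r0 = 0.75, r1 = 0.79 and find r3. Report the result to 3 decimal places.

0.762

h(0.75) = 0.01919, h(0.79) = -0.04665
r2 = 0.79000 − (-0.04665)·(0.79000 − 0.75000) / (-0.04665 − 0.01919) = 0.79000 − (-0.00187)/(-0.06584) = 0.76166
h(0.76166) = 0.00012
r3 = 0.76166 − 0.00012·(0.76166 − 0.79000) / (0.00012 − (-0.04665)) = 0.76166 − (0.00000)/(0.04677) = 0.76173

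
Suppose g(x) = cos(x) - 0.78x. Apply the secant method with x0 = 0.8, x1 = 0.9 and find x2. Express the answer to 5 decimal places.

g(0.8) = 0.0727067, g(0.9) = -0.0803900
x2 = 0.9000000 − (-0.0803900)·(0.9000000 − 0.8000000) / (-0.0803900 − 0.0727067) = 0.9000000 − (-0.0080390)/(-0.1530967) = 0.8474907

0.84749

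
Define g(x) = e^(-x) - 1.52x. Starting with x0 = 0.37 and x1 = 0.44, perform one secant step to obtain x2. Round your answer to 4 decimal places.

0.4287

g(0.37) = 0.128334, g(0.44) = -0.024764
x2 = 0.440000 − (-0.024764)·(0.440000 − 0.370000) / (-0.024764 − 0.128334) = 0.440000 − (-0.001733)/(-0.153098) = 0.428678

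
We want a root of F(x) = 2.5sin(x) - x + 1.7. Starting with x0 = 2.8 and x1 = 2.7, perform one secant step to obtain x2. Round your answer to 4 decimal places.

2.7207

F(2.8) = -0.262530, F(2.7) = 0.068450
x2 = 2.700000 − 0.068450·(2.700000 − 2.800000) / (0.068450 − (-0.262530)) = 2.700000 − (-0.006845)/(0.330979) = 2.720681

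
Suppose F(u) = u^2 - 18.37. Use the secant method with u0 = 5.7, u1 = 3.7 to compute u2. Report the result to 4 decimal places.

F(5.7) = 14.120000, F(3.7) = -4.680000
u2 = 3.700000 − (-4.680000)·(3.700000 − 5.700000) / (-4.680000 − 14.120000) = 3.700000 − (9.360000)/(-18.800000) = 4.197872

4.1979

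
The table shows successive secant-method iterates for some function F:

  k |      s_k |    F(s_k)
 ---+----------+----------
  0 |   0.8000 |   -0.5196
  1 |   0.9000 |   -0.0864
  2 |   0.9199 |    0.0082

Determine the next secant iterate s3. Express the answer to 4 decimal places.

0.9182

s3 = 0.9199 − 0.0082·(0.9199 − 0.9000) / (0.0082 − (-0.0864))
   = 0.9199 − (0.000163)/(0.094600) = 0.918175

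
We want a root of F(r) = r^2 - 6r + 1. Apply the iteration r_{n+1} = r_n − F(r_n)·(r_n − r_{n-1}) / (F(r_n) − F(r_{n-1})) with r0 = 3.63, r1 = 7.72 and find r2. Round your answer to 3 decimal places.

F(3.63) = -7.60310, F(7.72) = 14.27840
r2 = 7.72000 − 14.27840·(7.72000 − 3.63000) / (14.27840 − (-7.60310)) = 7.72000 − (58.39866)/(21.88150) = 5.05114

5.051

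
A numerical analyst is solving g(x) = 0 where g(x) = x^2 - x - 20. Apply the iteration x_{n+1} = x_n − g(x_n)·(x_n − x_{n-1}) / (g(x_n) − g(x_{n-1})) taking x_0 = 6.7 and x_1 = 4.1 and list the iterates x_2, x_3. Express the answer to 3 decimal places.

g(6.7) = 18.19000, g(4.1) = -7.29000
x_2 = 4.10000 − (-7.29000)·(4.10000 − 6.70000) / (-7.29000 − 18.19000) = 4.10000 − (18.95400)/(-25.48000) = 4.84388
g(4.84388) = -1.38073
x_3 = 4.84388 − (-1.38073)·(4.84388 − 4.10000) / (-1.38073 − (-7.29000)) = 4.84388 − (-1.02709)/(5.90927) = 5.01769

4.844, 5.018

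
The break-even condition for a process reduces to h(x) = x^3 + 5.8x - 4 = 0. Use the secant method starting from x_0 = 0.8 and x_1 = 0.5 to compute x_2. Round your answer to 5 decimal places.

h(0.8) = 1.1520000, h(0.5) = -0.9750000
x_2 = 0.5000000 − (-0.9750000)·(0.5000000 − 0.8000000) / (-0.9750000 − 1.1520000) = 0.5000000 − (0.2925000)/(-2.1270000) = 0.6375176

0.63752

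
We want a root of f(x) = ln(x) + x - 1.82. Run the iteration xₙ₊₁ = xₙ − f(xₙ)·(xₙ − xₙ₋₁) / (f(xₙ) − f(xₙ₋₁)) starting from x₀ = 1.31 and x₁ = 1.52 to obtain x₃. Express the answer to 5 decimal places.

1.44906

f(1.31) = -0.2399729, f(1.52) = 0.1187103
x₂ = 1.5200000 − 0.1187103·(1.5200000 − 1.3100000) / (0.1187103 − (-0.2399729)) = 1.5200000 − (0.0249292)/(0.3586832) = 1.4504981
f(1.4504981) = 0.0024051
x₃ = 1.4504981 − 0.0024051·(1.4504981 − 1.5200000) / (0.0024051 − 0.1187103) = 1.4504981 − (-0.0001672)/(-0.1163053) = 1.4490608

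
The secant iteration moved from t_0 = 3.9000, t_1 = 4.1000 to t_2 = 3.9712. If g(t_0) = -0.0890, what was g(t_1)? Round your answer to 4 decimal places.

0.1610

The secant line through (3.9000, -0.0890) and (4.1000, g(t_1)) crosses zero at t_2 = 3.9712.
So (3.9000, -0.0890), (4.1000, g(t_1)), (3.9712, 0) are collinear:
g(t_1) = -0.0890 · (4.1000 − 3.9712) / (3.9000 − 3.9712) = -0.0890 · (0.128800)/(-0.071200) = 0.161000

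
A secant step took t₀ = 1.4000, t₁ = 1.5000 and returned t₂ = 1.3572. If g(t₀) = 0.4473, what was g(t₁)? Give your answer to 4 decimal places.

The secant line through (1.4000, 0.4473) and (1.5000, g(t₁)) crosses zero at t₂ = 1.3572.
So (1.4000, 0.4473), (1.5000, g(t₁)), (1.3572, 0) are collinear:
g(t₁) = 0.4473 · (1.5000 − 1.3572) / (1.4000 − 1.3572) = 0.4473 · (0.142800)/(0.042800) = 1.492393

1.4924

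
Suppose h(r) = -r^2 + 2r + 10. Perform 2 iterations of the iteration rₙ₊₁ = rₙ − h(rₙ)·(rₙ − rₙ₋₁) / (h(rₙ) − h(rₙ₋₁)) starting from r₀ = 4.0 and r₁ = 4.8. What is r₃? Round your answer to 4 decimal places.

h(4.0) = 2.000000, h(4.8) = -3.440000
r₂ = 4.800000 − (-3.440000)·(4.800000 − 4.000000) / (-3.440000 − 2.000000) = 4.800000 − (-2.752000)/(-5.440000) = 4.294118
h(4.294118) = 0.148789
r₃ = 4.294118 − 0.148789·(4.294118 − 4.800000) / (0.148789 − (-3.440000)) = 4.294118 − (-0.075270)/(3.588789) = 4.315091

4.3151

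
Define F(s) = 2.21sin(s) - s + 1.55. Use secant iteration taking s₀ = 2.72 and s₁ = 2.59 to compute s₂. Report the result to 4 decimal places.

F(2.72) = -0.265637, F(2.59) = 0.118138
s₂ = 2.590000 − 0.118138·(2.590000 − 2.720000) / (0.118138 − (-0.265637)) = 2.590000 − (-0.015358)/(0.383775) = 2.630018

2.6300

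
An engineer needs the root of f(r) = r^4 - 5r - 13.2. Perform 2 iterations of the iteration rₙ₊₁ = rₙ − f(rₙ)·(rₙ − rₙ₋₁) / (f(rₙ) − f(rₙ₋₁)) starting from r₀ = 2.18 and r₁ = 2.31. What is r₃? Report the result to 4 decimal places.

2.2201

f(2.18) = -1.514694, f(2.31) = 3.723963
r₂ = 2.310000 − 3.723963·(2.310000 − 2.180000) / (3.723963 − (-1.514694)) = 2.310000 − (0.484115)/(5.238657) = 2.217588
f(2.217588) = -0.104204
r₃ = 2.217588 − (-0.104204)·(2.217588 − 2.310000) / (-0.104204 − 3.723963) = 2.217588 − (0.009630)/(-3.828167) = 2.220103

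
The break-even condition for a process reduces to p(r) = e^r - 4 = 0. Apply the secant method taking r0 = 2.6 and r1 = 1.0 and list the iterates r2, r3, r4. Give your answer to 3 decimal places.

1.191, 1.428, 1.382

p(2.6) = 9.46374, p(1.0) = -1.28172
r2 = 1.00000 − (-1.28172)·(1.00000 − 2.60000) / (-1.28172 − 9.46374) = 1.00000 − (2.05075)/(-10.74546) = 1.19085
p(1.19085) = -0.71013
r3 = 1.19085 − (-0.71013)·(1.19085 − 1.00000) / (-0.71013 − (-1.28172)) = 1.19085 − (-0.13553)/(0.57159) = 1.42795
p(1.42795) = 0.17016
r4 = 1.42795 − 0.17016·(1.42795 − 1.19085) / (0.17016 − (-0.71013)) = 1.42795 − (0.04035)/(0.88029) = 1.38212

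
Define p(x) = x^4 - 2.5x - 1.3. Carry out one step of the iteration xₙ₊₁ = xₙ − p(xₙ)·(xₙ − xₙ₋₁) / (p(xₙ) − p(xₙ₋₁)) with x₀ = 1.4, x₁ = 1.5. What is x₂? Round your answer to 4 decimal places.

1.4987

p(1.4) = -0.958400, p(1.5) = 0.012500
x₂ = 1.500000 − 0.012500·(1.500000 − 1.400000) / (0.012500 − (-0.958400)) = 1.500000 − (0.001250)/(0.970900) = 1.498713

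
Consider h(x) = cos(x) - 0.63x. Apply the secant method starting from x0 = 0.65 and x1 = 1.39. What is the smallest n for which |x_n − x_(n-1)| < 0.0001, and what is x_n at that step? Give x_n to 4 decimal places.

n = 5, x_n = 0.9383

h(0.65) = 0.386584, h(1.39) = -0.695887
x2 = 1.390000 − (-0.695887)·(0.740000)/(-1.082471) = 0.914277;  |Δ| = 0.475723
h(0.914277) = 0.034369
x3 = 0.914277 − 0.034369·(-0.475723)/(0.730256) = 0.936667;  |Δ| = 0.022390
h(0.936667) = 0.002377
x4 = 0.936667 − 0.002377·(0.022390)/(-0.031992) = 0.938330;  |Δ| = 0.001663
h(0.938330) = -0.000012
x5 = 0.938330 − (-0.000012)·(0.001663)/(-0.002389) = 0.938322;  |Δ| = 0.000008
|x5 − x4| = 0.000008 < 0.0001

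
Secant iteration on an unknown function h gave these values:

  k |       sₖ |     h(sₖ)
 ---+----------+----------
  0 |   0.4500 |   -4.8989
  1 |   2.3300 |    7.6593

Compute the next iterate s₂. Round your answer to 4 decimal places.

1.1834

s₂ = 2.3300 − 7.6593·(2.3300 − 0.4500) / (7.6593 − (-4.8989))
   = 2.3300 − (14.399484)/(12.558200) = 1.183380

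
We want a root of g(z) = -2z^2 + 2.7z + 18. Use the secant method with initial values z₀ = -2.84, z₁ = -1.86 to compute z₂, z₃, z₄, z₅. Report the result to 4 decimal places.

-2.3607, -2.4038, -2.4000, -2.4000

g(-2.84) = -5.799200, g(-1.86) = 6.058800
z₂ = -1.860000 − 6.058800·(-1.860000 − (-2.840000)) / (6.058800 − (-5.799200)) = -1.860000 − (5.937624)/(11.858000) = -2.360727
g(-2.360727) = 0.479970
z₃ = -2.360727 − 0.479970·(-2.360727 − (-1.860000)) / (0.479970 − 6.058800) = -2.360727 − (-0.240334)/(-5.578830) = -2.403807
g(-2.403807) = -0.046854
z₄ = -2.403807 − (-0.046854)·(-2.403807 − (-2.360727)) / (-0.046854 − 0.479970) = -2.403807 − (0.002018)/(-0.526824) = -2.399976
g(-2.399976) = 0.000301
z₅ = -2.399976 − 0.000301·(-2.399976 − (-2.403807)) / (0.000301 − (-0.046854)) = -2.399976 − (0.000001)/(0.047155) = -2.400000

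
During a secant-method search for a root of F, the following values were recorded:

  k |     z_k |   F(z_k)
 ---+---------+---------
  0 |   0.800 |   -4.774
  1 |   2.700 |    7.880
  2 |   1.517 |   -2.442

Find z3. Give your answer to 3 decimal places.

1.797

z3 = 1.517 − (-2.442)·(1.517 − 2.700) / (-2.442 − 7.880)
   = 1.517 − (2.88889)/(-10.32200) = 1.79688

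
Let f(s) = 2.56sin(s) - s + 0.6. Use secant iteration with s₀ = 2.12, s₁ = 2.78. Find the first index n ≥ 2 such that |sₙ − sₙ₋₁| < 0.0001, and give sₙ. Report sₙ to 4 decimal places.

n = 5, sₙ = 2.3753

f(2.12) = 0.663528, f(2.78) = -1.274363
s₂ = 2.780000 − (-1.274363)·(0.660000)/(-1.937891) = 2.345982;  |Δ| = 0.434018
f(2.345982) = 0.082604
s₃ = 2.345982 − 0.082604·(-0.434018)/(1.356967) = 2.372402;  |Δ| = 0.026420
f(2.372402) = 0.008216
s₄ = 2.372402 − 0.008216·(0.026420)/(-0.074388) = 2.375320;  |Δ| = 0.002918
f(2.375320) = -0.000077
s₅ = 2.375320 − (-0.000077)·(0.002918)/(-0.008293) = 2.375293;  |Δ| = 0.000027
|s₅ − s₄| = 0.000027 < 0.0001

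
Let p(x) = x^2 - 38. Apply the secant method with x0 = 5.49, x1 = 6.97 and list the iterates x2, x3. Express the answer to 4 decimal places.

6.1208, 6.1617

p(5.49) = -7.859900, p(6.97) = 10.580900
x2 = 6.970000 − 10.580900·(6.970000 − 5.490000) / (10.580900 − (-7.859900)) = 6.970000 − (15.659732)/(18.440800) = 6.120811
p(6.120811) = -0.535678
x3 = 6.120811 − (-0.535678)·(6.120811 − 6.970000) / (-0.535678 − 10.580900) = 6.120811 − (0.454892)/(-11.116578) = 6.161731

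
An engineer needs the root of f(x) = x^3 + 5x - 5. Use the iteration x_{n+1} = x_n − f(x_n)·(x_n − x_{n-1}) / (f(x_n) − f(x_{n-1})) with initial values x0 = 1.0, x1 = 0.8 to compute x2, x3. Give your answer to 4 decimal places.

f(1.0) = 1.000000, f(0.8) = -0.488000
x2 = 0.800000 − (-0.488000)·(0.800000 − 1.000000) / (-0.488000 − 1.000000) = 0.800000 − (0.097600)/(-1.488000) = 0.865591
f(0.865591) = -0.023500
x3 = 0.865591 − (-0.023500)·(0.865591 − 0.800000) / (-0.023500 − (-0.488000)) = 0.865591 − (-0.001541)/(0.464500) = 0.868910

0.8656, 0.8689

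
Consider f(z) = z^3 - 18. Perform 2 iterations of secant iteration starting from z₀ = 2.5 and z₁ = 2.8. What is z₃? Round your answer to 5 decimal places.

2.62021

f(2.5) = -2.3750000, f(2.8) = 3.9520000
z₂ = 2.8000000 − 3.9520000·(2.8000000 − 2.5000000) / (3.9520000 − (-2.3750000)) = 2.8000000 − (1.1856000)/(6.3270000) = 2.6126126
f(2.6126126) = -0.1669734
z₃ = 2.6126126 − (-0.1669734)·(2.6126126 − 2.8000000) / (-0.1669734 − 3.9520000) = 2.6126126 − (0.0312887)/(-4.1189734) = 2.6202089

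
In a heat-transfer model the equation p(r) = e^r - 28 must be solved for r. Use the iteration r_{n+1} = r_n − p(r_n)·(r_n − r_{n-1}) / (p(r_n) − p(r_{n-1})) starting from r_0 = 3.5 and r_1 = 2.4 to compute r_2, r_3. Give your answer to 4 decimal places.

3.2453, 3.3798

p(3.5) = 5.115452, p(2.4) = -16.976824
r_2 = 2.400000 − (-16.976824)·(2.400000 − 3.500000) / (-16.976824 − 5.115452) = 2.400000 − (18.674506)/(-22.092276) = 3.245296
p(3.245296) = -2.330700
r_3 = 3.245296 − (-2.330700)·(3.245296 − 2.400000) / (-2.330700 − (-16.976824)) = 3.245296 − (-1.970131)/(14.646123) = 3.379811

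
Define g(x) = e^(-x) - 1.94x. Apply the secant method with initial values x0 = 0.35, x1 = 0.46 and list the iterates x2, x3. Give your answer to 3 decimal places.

g(0.35) = 0.02569, g(0.46) = -0.26112
x2 = 0.46000 − (-0.26112)·(0.46000 − 0.35000) / (-0.26112 − 0.02569) = 0.46000 − (-0.02872)/(-0.28680) = 0.35985
g(0.35985) = -0.00033
x3 = 0.35985 − (-0.00033)·(0.35985 − 0.46000) / (-0.00033 − (-0.26112)) = 0.35985 − (0.00003)/(0.26078) = 0.35972

0.360, 0.360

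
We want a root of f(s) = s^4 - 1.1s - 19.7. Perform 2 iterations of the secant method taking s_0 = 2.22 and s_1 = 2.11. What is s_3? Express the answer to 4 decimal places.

f(2.22) = 2.147127, f(2.11) = -2.199806
s_2 = 2.110000 − (-2.199806)·(2.110000 − 2.220000) / (-2.199806 − 2.147127) = 2.110000 − (0.241979)/(-4.346932) = 2.165667
f(2.165667) = -0.085087
s_3 = 2.165667 − (-0.085087)·(2.165667 − 2.110000) / (-0.085087 − (-2.199806)) = 2.165667 − (-0.004737)/(2.114718) = 2.167906

2.1679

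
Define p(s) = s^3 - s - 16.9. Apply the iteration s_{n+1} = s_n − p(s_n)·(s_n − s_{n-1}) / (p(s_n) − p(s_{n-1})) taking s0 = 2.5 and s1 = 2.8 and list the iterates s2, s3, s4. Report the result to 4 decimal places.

p(2.5) = -3.775000, p(2.8) = 2.252000
s2 = 2.800000 − 2.252000·(2.800000 − 2.500000) / (2.252000 − (-3.775000)) = 2.800000 − (0.675600)/(6.027000) = 2.687904
p(2.687904) = -0.168251
s3 = 2.687904 − (-0.168251)·(2.687904 − 2.800000) / (-0.168251 − 2.252000) = 2.687904 − (0.018860)/(-2.420251) = 2.695697
p(2.695697) = -0.006652
s4 = 2.695697 − (-0.006652)·(2.695697 − 2.687904) / (-0.006652 − (-0.168251)) = 2.695697 − (-0.000052)/(0.161600) = 2.696018

2.6879, 2.6957, 2.6960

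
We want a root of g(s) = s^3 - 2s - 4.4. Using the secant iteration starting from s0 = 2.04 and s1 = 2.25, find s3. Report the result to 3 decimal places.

2.039

g(2.04) = 0.00966, g(2.25) = 2.49062
s2 = 2.25000 − 2.49062·(2.25000 − 2.04000) / (2.49062 − 0.00966) = 2.25000 − (0.52303)/(2.48096) = 2.03918
g(2.03918) = 0.00109
s3 = 2.03918 − 0.00109·(2.03918 − 2.25000) / (0.00109 − 2.49062) = 2.03918 − (-0.00023)/(-2.48953) = 2.03909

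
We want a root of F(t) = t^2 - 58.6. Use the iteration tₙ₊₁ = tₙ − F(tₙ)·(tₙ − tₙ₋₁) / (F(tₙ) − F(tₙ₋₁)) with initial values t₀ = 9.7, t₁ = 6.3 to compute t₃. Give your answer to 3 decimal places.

7.672

F(9.7) = 35.49000, F(6.3) = -18.91000
t₂ = 6.30000 − (-18.91000)·(6.30000 − 9.70000) / (-18.91000 − 35.49000) = 6.30000 − (64.29400)/(-54.40000) = 7.48188
F(7.48188) = -2.62155
t₃ = 7.48188 − (-2.62155)·(7.48188 − 6.30000) / (-2.62155 − (-18.91000)) = 7.48188 − (-3.09834)/(16.28845) = 7.67209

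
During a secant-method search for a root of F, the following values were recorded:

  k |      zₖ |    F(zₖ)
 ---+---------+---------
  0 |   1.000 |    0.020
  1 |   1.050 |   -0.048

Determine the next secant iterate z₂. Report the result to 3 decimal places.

1.015

z₂ = 1.050 − (-0.048)·(1.050 − 1.000) / (-0.048 − 0.020)
   = 1.050 − (-0.00240)/(-0.06800) = 1.01471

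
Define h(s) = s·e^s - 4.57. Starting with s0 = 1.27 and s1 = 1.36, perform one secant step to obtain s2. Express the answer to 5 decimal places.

1.27553

h(1.27) = -0.0477172, h(1.36) = 0.7288229
s2 = 1.3600000 − 0.7288229·(1.3600000 − 1.2700000) / (0.7288229 − (-0.0477172)) = 1.3600000 − (0.0655941)/(0.7765401) = 1.2755304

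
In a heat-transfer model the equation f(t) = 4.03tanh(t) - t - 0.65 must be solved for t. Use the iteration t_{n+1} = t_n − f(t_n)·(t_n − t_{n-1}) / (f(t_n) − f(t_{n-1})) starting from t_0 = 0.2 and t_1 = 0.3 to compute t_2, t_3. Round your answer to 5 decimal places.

0.21959, 0.21908

f(0.2) = -0.0545775, f(0.3) = 0.2239898
t_2 = 0.3000000 − 0.2239898·(0.3000000 − 0.2000000) / (0.2239898 − (-0.0545775)) = 0.3000000 − (0.0223990)/(0.2785673) = 0.2195922
f(0.2195922) = 0.0014091
t_3 = 0.2195922 − 0.0014091·(0.2195922 − 0.3000000) / (0.0014091 − 0.2239898) = 0.2195922 − (-0.0001133)/(-0.2225808) = 0.2190832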